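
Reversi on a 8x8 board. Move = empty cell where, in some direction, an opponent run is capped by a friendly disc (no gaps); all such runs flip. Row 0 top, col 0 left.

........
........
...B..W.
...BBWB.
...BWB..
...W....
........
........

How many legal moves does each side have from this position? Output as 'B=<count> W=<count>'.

Answer: B=5 W=8

Derivation:
-- B to move --
(1,5): no bracket -> illegal
(1,6): flips 1 -> legal
(1,7): no bracket -> illegal
(2,4): no bracket -> illegal
(2,5): flips 1 -> legal
(2,7): no bracket -> illegal
(3,7): no bracket -> illegal
(4,2): no bracket -> illegal
(4,6): no bracket -> illegal
(5,2): no bracket -> illegal
(5,4): flips 1 -> legal
(5,5): flips 1 -> legal
(6,2): no bracket -> illegal
(6,3): flips 1 -> legal
(6,4): no bracket -> illegal
B mobility = 5
-- W to move --
(1,2): no bracket -> illegal
(1,3): flips 3 -> legal
(1,4): no bracket -> illegal
(2,2): flips 1 -> legal
(2,4): flips 1 -> legal
(2,5): no bracket -> illegal
(2,7): no bracket -> illegal
(3,2): flips 2 -> legal
(3,7): flips 1 -> legal
(4,2): flips 1 -> legal
(4,6): flips 2 -> legal
(4,7): no bracket -> illegal
(5,2): no bracket -> illegal
(5,4): no bracket -> illegal
(5,5): flips 1 -> legal
(5,6): no bracket -> illegal
W mobility = 8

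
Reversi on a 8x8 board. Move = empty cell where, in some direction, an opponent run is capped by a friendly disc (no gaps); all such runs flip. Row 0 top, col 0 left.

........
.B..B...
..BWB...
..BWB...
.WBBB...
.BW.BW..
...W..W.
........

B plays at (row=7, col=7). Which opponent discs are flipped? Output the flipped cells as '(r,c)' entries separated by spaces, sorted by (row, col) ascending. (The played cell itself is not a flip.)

Answer: (5,5) (6,6)

Derivation:
Dir NW: opp run (6,6) (5,5) capped by B -> flip
Dir N: first cell '.' (not opp) -> no flip
Dir NE: edge -> no flip
Dir W: first cell '.' (not opp) -> no flip
Dir E: edge -> no flip
Dir SW: edge -> no flip
Dir S: edge -> no flip
Dir SE: edge -> no flip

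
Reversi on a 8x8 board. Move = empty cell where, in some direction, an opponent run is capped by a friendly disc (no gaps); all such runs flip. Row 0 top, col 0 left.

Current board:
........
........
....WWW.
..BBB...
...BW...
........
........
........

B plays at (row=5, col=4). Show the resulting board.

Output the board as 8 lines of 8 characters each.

Place B at (5,4); scan 8 dirs for brackets.
Dir NW: first cell 'B' (not opp) -> no flip
Dir N: opp run (4,4) capped by B -> flip
Dir NE: first cell '.' (not opp) -> no flip
Dir W: first cell '.' (not opp) -> no flip
Dir E: first cell '.' (not opp) -> no flip
Dir SW: first cell '.' (not opp) -> no flip
Dir S: first cell '.' (not opp) -> no flip
Dir SE: first cell '.' (not opp) -> no flip
All flips: (4,4)

Answer: ........
........
....WWW.
..BBB...
...BB...
....B...
........
........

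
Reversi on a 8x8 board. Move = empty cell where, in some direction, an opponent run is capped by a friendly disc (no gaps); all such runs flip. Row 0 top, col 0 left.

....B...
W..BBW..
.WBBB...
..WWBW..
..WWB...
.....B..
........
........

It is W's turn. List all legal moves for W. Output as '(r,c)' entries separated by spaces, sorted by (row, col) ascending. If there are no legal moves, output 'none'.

Answer: (0,2) (0,3) (0,5) (1,1) (1,2) (2,5) (4,5) (5,3) (6,6)

Derivation:
(0,2): flips 2 -> legal
(0,3): flips 2 -> legal
(0,5): flips 2 -> legal
(1,1): flips 1 -> legal
(1,2): flips 3 -> legal
(2,5): flips 4 -> legal
(3,1): no bracket -> illegal
(4,5): flips 1 -> legal
(4,6): no bracket -> illegal
(5,3): flips 1 -> legal
(5,4): no bracket -> illegal
(5,6): no bracket -> illegal
(6,4): no bracket -> illegal
(6,5): no bracket -> illegal
(6,6): flips 2 -> legal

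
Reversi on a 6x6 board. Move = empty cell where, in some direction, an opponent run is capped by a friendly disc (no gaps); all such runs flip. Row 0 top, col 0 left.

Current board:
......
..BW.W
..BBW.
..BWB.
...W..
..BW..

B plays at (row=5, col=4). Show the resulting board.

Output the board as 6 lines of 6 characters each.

Answer: ......
..BW.W
..BBW.
..BWB.
...B..
..BBB.

Derivation:
Place B at (5,4); scan 8 dirs for brackets.
Dir NW: opp run (4,3) capped by B -> flip
Dir N: first cell '.' (not opp) -> no flip
Dir NE: first cell '.' (not opp) -> no flip
Dir W: opp run (5,3) capped by B -> flip
Dir E: first cell '.' (not opp) -> no flip
Dir SW: edge -> no flip
Dir S: edge -> no flip
Dir SE: edge -> no flip
All flips: (4,3) (5,3)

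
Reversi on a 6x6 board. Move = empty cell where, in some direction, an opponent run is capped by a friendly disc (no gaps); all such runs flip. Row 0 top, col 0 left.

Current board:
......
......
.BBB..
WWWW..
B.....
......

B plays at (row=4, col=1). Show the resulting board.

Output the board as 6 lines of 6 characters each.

Answer: ......
......
.BBB..
WBBW..
BB....
......

Derivation:
Place B at (4,1); scan 8 dirs for brackets.
Dir NW: opp run (3,0), next=edge -> no flip
Dir N: opp run (3,1) capped by B -> flip
Dir NE: opp run (3,2) capped by B -> flip
Dir W: first cell 'B' (not opp) -> no flip
Dir E: first cell '.' (not opp) -> no flip
Dir SW: first cell '.' (not opp) -> no flip
Dir S: first cell '.' (not opp) -> no flip
Dir SE: first cell '.' (not opp) -> no flip
All flips: (3,1) (3,2)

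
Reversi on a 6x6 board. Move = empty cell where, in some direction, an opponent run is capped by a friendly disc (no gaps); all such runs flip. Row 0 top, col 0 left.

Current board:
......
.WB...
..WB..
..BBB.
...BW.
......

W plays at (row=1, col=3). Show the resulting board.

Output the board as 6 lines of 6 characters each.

Place W at (1,3); scan 8 dirs for brackets.
Dir NW: first cell '.' (not opp) -> no flip
Dir N: first cell '.' (not opp) -> no flip
Dir NE: first cell '.' (not opp) -> no flip
Dir W: opp run (1,2) capped by W -> flip
Dir E: first cell '.' (not opp) -> no flip
Dir SW: first cell 'W' (not opp) -> no flip
Dir S: opp run (2,3) (3,3) (4,3), next='.' -> no flip
Dir SE: first cell '.' (not opp) -> no flip
All flips: (1,2)

Answer: ......
.WWW..
..WB..
..BBB.
...BW.
......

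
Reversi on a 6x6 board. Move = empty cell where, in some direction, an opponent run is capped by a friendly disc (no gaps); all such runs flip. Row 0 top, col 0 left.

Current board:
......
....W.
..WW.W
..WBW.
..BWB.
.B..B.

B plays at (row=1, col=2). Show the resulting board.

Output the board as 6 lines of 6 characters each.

Place B at (1,2); scan 8 dirs for brackets.
Dir NW: first cell '.' (not opp) -> no flip
Dir N: first cell '.' (not opp) -> no flip
Dir NE: first cell '.' (not opp) -> no flip
Dir W: first cell '.' (not opp) -> no flip
Dir E: first cell '.' (not opp) -> no flip
Dir SW: first cell '.' (not opp) -> no flip
Dir S: opp run (2,2) (3,2) capped by B -> flip
Dir SE: opp run (2,3) (3,4), next='.' -> no flip
All flips: (2,2) (3,2)

Answer: ......
..B.W.
..BW.W
..BBW.
..BWB.
.B..B.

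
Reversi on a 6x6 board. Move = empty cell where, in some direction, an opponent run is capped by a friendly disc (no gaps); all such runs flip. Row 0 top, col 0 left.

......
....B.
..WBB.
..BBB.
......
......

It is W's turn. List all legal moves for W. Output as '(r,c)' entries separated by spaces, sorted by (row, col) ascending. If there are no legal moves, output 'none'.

(0,3): no bracket -> illegal
(0,4): no bracket -> illegal
(0,5): no bracket -> illegal
(1,2): no bracket -> illegal
(1,3): no bracket -> illegal
(1,5): no bracket -> illegal
(2,1): no bracket -> illegal
(2,5): flips 2 -> legal
(3,1): no bracket -> illegal
(3,5): no bracket -> illegal
(4,1): no bracket -> illegal
(4,2): flips 1 -> legal
(4,3): no bracket -> illegal
(4,4): flips 1 -> legal
(4,5): no bracket -> illegal

Answer: (2,5) (4,2) (4,4)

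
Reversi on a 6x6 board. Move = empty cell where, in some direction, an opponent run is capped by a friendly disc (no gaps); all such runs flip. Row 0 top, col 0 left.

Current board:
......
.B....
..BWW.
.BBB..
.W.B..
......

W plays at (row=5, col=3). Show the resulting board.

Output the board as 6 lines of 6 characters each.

Place W at (5,3); scan 8 dirs for brackets.
Dir NW: first cell '.' (not opp) -> no flip
Dir N: opp run (4,3) (3,3) capped by W -> flip
Dir NE: first cell '.' (not opp) -> no flip
Dir W: first cell '.' (not opp) -> no flip
Dir E: first cell '.' (not opp) -> no flip
Dir SW: edge -> no flip
Dir S: edge -> no flip
Dir SE: edge -> no flip
All flips: (3,3) (4,3)

Answer: ......
.B....
..BWW.
.BBW..
.W.W..
...W..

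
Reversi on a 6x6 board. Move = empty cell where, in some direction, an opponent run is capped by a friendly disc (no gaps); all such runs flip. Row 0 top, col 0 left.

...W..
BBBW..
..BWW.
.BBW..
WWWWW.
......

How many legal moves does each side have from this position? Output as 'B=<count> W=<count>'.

Answer: B=10 W=6

Derivation:
-- B to move --
(0,2): no bracket -> illegal
(0,4): flips 1 -> legal
(1,4): flips 2 -> legal
(1,5): no bracket -> illegal
(2,5): flips 2 -> legal
(3,0): no bracket -> illegal
(3,4): flips 2 -> legal
(3,5): no bracket -> illegal
(4,5): no bracket -> illegal
(5,0): flips 1 -> legal
(5,1): flips 1 -> legal
(5,2): flips 1 -> legal
(5,3): flips 1 -> legal
(5,4): flips 1 -> legal
(5,5): flips 2 -> legal
B mobility = 10
-- W to move --
(0,0): flips 2 -> legal
(0,1): flips 1 -> legal
(0,2): flips 3 -> legal
(2,0): flips 1 -> legal
(2,1): flips 4 -> legal
(3,0): flips 2 -> legal
W mobility = 6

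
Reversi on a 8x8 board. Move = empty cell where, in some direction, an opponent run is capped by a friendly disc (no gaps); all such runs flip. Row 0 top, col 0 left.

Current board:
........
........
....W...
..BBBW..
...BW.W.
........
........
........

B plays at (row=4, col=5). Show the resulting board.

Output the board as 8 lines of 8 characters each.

Place B at (4,5); scan 8 dirs for brackets.
Dir NW: first cell 'B' (not opp) -> no flip
Dir N: opp run (3,5), next='.' -> no flip
Dir NE: first cell '.' (not opp) -> no flip
Dir W: opp run (4,4) capped by B -> flip
Dir E: opp run (4,6), next='.' -> no flip
Dir SW: first cell '.' (not opp) -> no flip
Dir S: first cell '.' (not opp) -> no flip
Dir SE: first cell '.' (not opp) -> no flip
All flips: (4,4)

Answer: ........
........
....W...
..BBBW..
...BBBW.
........
........
........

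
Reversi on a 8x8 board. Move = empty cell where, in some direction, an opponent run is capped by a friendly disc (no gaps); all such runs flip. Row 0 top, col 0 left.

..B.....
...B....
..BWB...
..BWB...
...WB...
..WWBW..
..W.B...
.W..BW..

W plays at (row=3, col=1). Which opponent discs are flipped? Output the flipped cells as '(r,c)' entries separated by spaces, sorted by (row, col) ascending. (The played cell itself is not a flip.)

Answer: (3,2)

Derivation:
Dir NW: first cell '.' (not opp) -> no flip
Dir N: first cell '.' (not opp) -> no flip
Dir NE: opp run (2,2) (1,3), next='.' -> no flip
Dir W: first cell '.' (not opp) -> no flip
Dir E: opp run (3,2) capped by W -> flip
Dir SW: first cell '.' (not opp) -> no flip
Dir S: first cell '.' (not opp) -> no flip
Dir SE: first cell '.' (not opp) -> no flip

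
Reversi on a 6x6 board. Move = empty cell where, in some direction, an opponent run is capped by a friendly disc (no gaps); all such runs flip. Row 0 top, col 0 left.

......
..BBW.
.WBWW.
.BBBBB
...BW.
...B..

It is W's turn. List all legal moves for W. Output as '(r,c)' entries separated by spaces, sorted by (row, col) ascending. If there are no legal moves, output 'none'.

(0,1): flips 1 -> legal
(0,2): flips 1 -> legal
(0,3): flips 2 -> legal
(0,4): no bracket -> illegal
(1,1): flips 4 -> legal
(2,0): no bracket -> illegal
(2,5): no bracket -> illegal
(3,0): no bracket -> illegal
(4,0): no bracket -> illegal
(4,1): flips 2 -> legal
(4,2): flips 2 -> legal
(4,5): flips 1 -> legal
(5,2): no bracket -> illegal
(5,4): flips 2 -> legal

Answer: (0,1) (0,2) (0,3) (1,1) (4,1) (4,2) (4,5) (5,4)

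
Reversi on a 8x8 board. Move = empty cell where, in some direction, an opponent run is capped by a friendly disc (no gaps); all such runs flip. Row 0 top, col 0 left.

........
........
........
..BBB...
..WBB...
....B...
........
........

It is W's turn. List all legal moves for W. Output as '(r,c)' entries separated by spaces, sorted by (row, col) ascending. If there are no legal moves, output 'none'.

(2,1): no bracket -> illegal
(2,2): flips 1 -> legal
(2,3): no bracket -> illegal
(2,4): flips 1 -> legal
(2,5): no bracket -> illegal
(3,1): no bracket -> illegal
(3,5): no bracket -> illegal
(4,1): no bracket -> illegal
(4,5): flips 2 -> legal
(5,2): no bracket -> illegal
(5,3): no bracket -> illegal
(5,5): no bracket -> illegal
(6,3): no bracket -> illegal
(6,4): no bracket -> illegal
(6,5): no bracket -> illegal

Answer: (2,2) (2,4) (4,5)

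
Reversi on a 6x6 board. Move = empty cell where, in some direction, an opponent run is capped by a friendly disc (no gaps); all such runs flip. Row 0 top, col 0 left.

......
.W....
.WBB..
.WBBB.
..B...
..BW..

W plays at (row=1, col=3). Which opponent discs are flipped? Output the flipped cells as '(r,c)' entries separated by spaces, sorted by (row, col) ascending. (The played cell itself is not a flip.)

Answer: (2,2)

Derivation:
Dir NW: first cell '.' (not opp) -> no flip
Dir N: first cell '.' (not opp) -> no flip
Dir NE: first cell '.' (not opp) -> no flip
Dir W: first cell '.' (not opp) -> no flip
Dir E: first cell '.' (not opp) -> no flip
Dir SW: opp run (2,2) capped by W -> flip
Dir S: opp run (2,3) (3,3), next='.' -> no flip
Dir SE: first cell '.' (not opp) -> no flip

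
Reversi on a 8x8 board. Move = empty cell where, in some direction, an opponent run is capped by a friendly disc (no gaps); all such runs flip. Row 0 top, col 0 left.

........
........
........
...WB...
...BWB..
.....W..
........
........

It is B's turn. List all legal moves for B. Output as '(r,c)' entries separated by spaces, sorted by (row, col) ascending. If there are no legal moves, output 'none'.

(2,2): no bracket -> illegal
(2,3): flips 1 -> legal
(2,4): no bracket -> illegal
(3,2): flips 1 -> legal
(3,5): no bracket -> illegal
(4,2): no bracket -> illegal
(4,6): no bracket -> illegal
(5,3): no bracket -> illegal
(5,4): flips 1 -> legal
(5,6): no bracket -> illegal
(6,4): no bracket -> illegal
(6,5): flips 1 -> legal
(6,6): no bracket -> illegal

Answer: (2,3) (3,2) (5,4) (6,5)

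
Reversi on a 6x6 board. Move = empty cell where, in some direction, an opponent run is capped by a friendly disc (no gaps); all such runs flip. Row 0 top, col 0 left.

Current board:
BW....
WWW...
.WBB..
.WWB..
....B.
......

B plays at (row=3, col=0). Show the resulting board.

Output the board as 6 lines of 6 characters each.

Place B at (3,0); scan 8 dirs for brackets.
Dir NW: edge -> no flip
Dir N: first cell '.' (not opp) -> no flip
Dir NE: opp run (2,1) (1,2), next='.' -> no flip
Dir W: edge -> no flip
Dir E: opp run (3,1) (3,2) capped by B -> flip
Dir SW: edge -> no flip
Dir S: first cell '.' (not opp) -> no flip
Dir SE: first cell '.' (not opp) -> no flip
All flips: (3,1) (3,2)

Answer: BW....
WWW...
.WBB..
BBBB..
....B.
......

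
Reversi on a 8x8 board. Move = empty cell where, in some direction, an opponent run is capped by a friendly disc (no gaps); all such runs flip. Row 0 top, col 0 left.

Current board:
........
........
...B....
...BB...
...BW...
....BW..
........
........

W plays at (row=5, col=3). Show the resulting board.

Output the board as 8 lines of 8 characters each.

Answer: ........
........
...B....
...BB...
...BW...
...WWW..
........
........

Derivation:
Place W at (5,3); scan 8 dirs for brackets.
Dir NW: first cell '.' (not opp) -> no flip
Dir N: opp run (4,3) (3,3) (2,3), next='.' -> no flip
Dir NE: first cell 'W' (not opp) -> no flip
Dir W: first cell '.' (not opp) -> no flip
Dir E: opp run (5,4) capped by W -> flip
Dir SW: first cell '.' (not opp) -> no flip
Dir S: first cell '.' (not opp) -> no flip
Dir SE: first cell '.' (not opp) -> no flip
All flips: (5,4)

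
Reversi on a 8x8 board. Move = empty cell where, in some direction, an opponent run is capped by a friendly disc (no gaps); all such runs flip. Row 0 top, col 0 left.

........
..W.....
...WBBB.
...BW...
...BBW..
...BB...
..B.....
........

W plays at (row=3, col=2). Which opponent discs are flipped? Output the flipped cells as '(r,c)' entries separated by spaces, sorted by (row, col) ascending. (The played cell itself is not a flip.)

Answer: (3,3)

Derivation:
Dir NW: first cell '.' (not opp) -> no flip
Dir N: first cell '.' (not opp) -> no flip
Dir NE: first cell 'W' (not opp) -> no flip
Dir W: first cell '.' (not opp) -> no flip
Dir E: opp run (3,3) capped by W -> flip
Dir SW: first cell '.' (not opp) -> no flip
Dir S: first cell '.' (not opp) -> no flip
Dir SE: opp run (4,3) (5,4), next='.' -> no flip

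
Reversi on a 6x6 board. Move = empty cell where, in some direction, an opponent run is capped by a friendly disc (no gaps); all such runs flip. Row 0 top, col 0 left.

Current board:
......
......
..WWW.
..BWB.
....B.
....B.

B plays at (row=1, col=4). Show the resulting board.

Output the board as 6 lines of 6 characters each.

Place B at (1,4); scan 8 dirs for brackets.
Dir NW: first cell '.' (not opp) -> no flip
Dir N: first cell '.' (not opp) -> no flip
Dir NE: first cell '.' (not opp) -> no flip
Dir W: first cell '.' (not opp) -> no flip
Dir E: first cell '.' (not opp) -> no flip
Dir SW: opp run (2,3) capped by B -> flip
Dir S: opp run (2,4) capped by B -> flip
Dir SE: first cell '.' (not opp) -> no flip
All flips: (2,3) (2,4)

Answer: ......
....B.
..WBB.
..BWB.
....B.
....B.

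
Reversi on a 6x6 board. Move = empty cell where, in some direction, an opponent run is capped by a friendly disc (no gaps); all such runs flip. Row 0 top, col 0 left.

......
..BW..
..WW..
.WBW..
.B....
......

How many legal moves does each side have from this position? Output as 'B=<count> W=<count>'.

Answer: B=4 W=6

Derivation:
-- B to move --
(0,2): no bracket -> illegal
(0,3): no bracket -> illegal
(0,4): no bracket -> illegal
(1,1): no bracket -> illegal
(1,4): flips 2 -> legal
(2,0): no bracket -> illegal
(2,1): flips 1 -> legal
(2,4): no bracket -> illegal
(3,0): flips 1 -> legal
(3,4): flips 2 -> legal
(4,0): no bracket -> illegal
(4,2): no bracket -> illegal
(4,3): no bracket -> illegal
(4,4): no bracket -> illegal
B mobility = 4
-- W to move --
(0,1): flips 1 -> legal
(0,2): flips 1 -> legal
(0,3): no bracket -> illegal
(1,1): flips 1 -> legal
(2,1): no bracket -> illegal
(3,0): no bracket -> illegal
(4,0): no bracket -> illegal
(4,2): flips 1 -> legal
(4,3): no bracket -> illegal
(5,0): flips 2 -> legal
(5,1): flips 1 -> legal
(5,2): no bracket -> illegal
W mobility = 6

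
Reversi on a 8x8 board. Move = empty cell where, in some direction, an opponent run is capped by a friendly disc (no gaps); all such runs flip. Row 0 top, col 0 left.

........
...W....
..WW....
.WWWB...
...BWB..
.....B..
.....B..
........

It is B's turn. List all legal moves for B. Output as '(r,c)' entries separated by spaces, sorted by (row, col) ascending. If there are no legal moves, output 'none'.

(0,2): no bracket -> illegal
(0,3): flips 3 -> legal
(0,4): no bracket -> illegal
(1,1): flips 3 -> legal
(1,2): flips 1 -> legal
(1,4): no bracket -> illegal
(2,0): no bracket -> illegal
(2,1): flips 1 -> legal
(2,4): no bracket -> illegal
(3,0): flips 3 -> legal
(3,5): no bracket -> illegal
(4,0): no bracket -> illegal
(4,1): no bracket -> illegal
(4,2): no bracket -> illegal
(5,3): no bracket -> illegal
(5,4): flips 1 -> legal

Answer: (0,3) (1,1) (1,2) (2,1) (3,0) (5,4)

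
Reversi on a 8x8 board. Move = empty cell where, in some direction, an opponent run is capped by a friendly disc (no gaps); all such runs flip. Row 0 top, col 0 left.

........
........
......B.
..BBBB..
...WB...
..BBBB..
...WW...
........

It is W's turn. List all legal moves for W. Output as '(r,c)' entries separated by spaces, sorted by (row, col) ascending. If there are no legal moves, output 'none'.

(1,5): no bracket -> illegal
(1,6): no bracket -> illegal
(1,7): no bracket -> illegal
(2,1): flips 1 -> legal
(2,2): no bracket -> illegal
(2,3): flips 1 -> legal
(2,4): flips 3 -> legal
(2,5): flips 1 -> legal
(2,7): no bracket -> illegal
(3,1): no bracket -> illegal
(3,6): no bracket -> illegal
(3,7): no bracket -> illegal
(4,1): flips 1 -> legal
(4,2): flips 1 -> legal
(4,5): flips 2 -> legal
(4,6): flips 1 -> legal
(5,1): no bracket -> illegal
(5,6): no bracket -> illegal
(6,1): flips 1 -> legal
(6,2): no bracket -> illegal
(6,5): flips 1 -> legal
(6,6): no bracket -> illegal

Answer: (2,1) (2,3) (2,4) (2,5) (4,1) (4,2) (4,5) (4,6) (6,1) (6,5)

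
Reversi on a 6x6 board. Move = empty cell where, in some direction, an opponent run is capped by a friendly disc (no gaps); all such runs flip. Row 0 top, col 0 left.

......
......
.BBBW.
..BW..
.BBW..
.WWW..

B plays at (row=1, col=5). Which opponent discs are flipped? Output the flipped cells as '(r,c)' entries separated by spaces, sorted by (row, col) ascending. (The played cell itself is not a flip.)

Answer: (2,4) (3,3)

Derivation:
Dir NW: first cell '.' (not opp) -> no flip
Dir N: first cell '.' (not opp) -> no flip
Dir NE: edge -> no flip
Dir W: first cell '.' (not opp) -> no flip
Dir E: edge -> no flip
Dir SW: opp run (2,4) (3,3) capped by B -> flip
Dir S: first cell '.' (not opp) -> no flip
Dir SE: edge -> no flip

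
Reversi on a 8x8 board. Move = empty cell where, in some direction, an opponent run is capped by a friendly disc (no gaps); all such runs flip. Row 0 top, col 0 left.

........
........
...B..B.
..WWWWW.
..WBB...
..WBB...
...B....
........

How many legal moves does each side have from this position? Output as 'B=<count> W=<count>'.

-- B to move --
(2,1): flips 1 -> legal
(2,2): flips 1 -> legal
(2,4): flips 1 -> legal
(2,5): flips 1 -> legal
(2,7): no bracket -> illegal
(3,1): flips 1 -> legal
(3,7): no bracket -> illegal
(4,1): flips 3 -> legal
(4,5): flips 1 -> legal
(4,6): flips 1 -> legal
(4,7): no bracket -> illegal
(5,1): flips 1 -> legal
(6,1): flips 1 -> legal
(6,2): no bracket -> illegal
B mobility = 10
-- W to move --
(1,2): flips 1 -> legal
(1,3): flips 1 -> legal
(1,4): flips 1 -> legal
(1,5): no bracket -> illegal
(1,6): flips 1 -> legal
(1,7): flips 1 -> legal
(2,2): no bracket -> illegal
(2,4): no bracket -> illegal
(2,5): no bracket -> illegal
(2,7): no bracket -> illegal
(3,7): no bracket -> illegal
(4,5): flips 2 -> legal
(5,5): flips 3 -> legal
(6,2): flips 2 -> legal
(6,4): flips 3 -> legal
(6,5): flips 2 -> legal
(7,2): no bracket -> illegal
(7,3): flips 3 -> legal
(7,4): flips 1 -> legal
W mobility = 12

Answer: B=10 W=12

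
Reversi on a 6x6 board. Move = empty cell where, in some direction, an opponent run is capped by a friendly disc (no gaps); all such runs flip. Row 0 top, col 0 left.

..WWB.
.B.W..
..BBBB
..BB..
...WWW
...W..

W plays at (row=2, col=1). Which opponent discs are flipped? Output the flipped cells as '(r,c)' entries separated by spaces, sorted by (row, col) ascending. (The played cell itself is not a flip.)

Answer: (3,2)

Derivation:
Dir NW: first cell '.' (not opp) -> no flip
Dir N: opp run (1,1), next='.' -> no flip
Dir NE: first cell '.' (not opp) -> no flip
Dir W: first cell '.' (not opp) -> no flip
Dir E: opp run (2,2) (2,3) (2,4) (2,5), next=edge -> no flip
Dir SW: first cell '.' (not opp) -> no flip
Dir S: first cell '.' (not opp) -> no flip
Dir SE: opp run (3,2) capped by W -> flip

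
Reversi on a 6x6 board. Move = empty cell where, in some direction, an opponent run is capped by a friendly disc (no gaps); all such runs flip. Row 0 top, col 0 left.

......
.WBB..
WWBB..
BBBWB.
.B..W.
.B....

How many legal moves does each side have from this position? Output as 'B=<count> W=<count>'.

-- B to move --
(0,0): flips 1 -> legal
(0,1): flips 2 -> legal
(0,2): no bracket -> illegal
(1,0): flips 3 -> legal
(2,4): no bracket -> illegal
(3,5): no bracket -> illegal
(4,2): no bracket -> illegal
(4,3): flips 1 -> legal
(4,5): no bracket -> illegal
(5,3): no bracket -> illegal
(5,4): flips 1 -> legal
(5,5): flips 2 -> legal
B mobility = 6
-- W to move --
(0,1): no bracket -> illegal
(0,2): no bracket -> illegal
(0,3): flips 3 -> legal
(0,4): no bracket -> illegal
(1,4): flips 2 -> legal
(2,4): flips 3 -> legal
(2,5): no bracket -> illegal
(3,5): flips 1 -> legal
(4,0): flips 1 -> legal
(4,2): flips 1 -> legal
(4,3): flips 1 -> legal
(4,5): no bracket -> illegal
(5,0): no bracket -> illegal
(5,2): no bracket -> illegal
W mobility = 7

Answer: B=6 W=7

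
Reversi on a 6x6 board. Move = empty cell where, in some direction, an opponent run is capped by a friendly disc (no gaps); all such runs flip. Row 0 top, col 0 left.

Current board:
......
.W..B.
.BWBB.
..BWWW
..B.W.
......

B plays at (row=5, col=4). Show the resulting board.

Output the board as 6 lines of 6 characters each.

Answer: ......
.W..B.
.BWBB.
..BWBW
..B.B.
....B.

Derivation:
Place B at (5,4); scan 8 dirs for brackets.
Dir NW: first cell '.' (not opp) -> no flip
Dir N: opp run (4,4) (3,4) capped by B -> flip
Dir NE: first cell '.' (not opp) -> no flip
Dir W: first cell '.' (not opp) -> no flip
Dir E: first cell '.' (not opp) -> no flip
Dir SW: edge -> no flip
Dir S: edge -> no flip
Dir SE: edge -> no flip
All flips: (3,4) (4,4)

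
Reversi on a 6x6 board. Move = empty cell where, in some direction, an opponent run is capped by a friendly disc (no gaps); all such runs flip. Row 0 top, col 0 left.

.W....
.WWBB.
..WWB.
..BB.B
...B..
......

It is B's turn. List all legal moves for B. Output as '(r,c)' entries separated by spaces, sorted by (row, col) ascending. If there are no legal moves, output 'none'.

(0,0): flips 2 -> legal
(0,2): flips 2 -> legal
(0,3): no bracket -> illegal
(1,0): flips 2 -> legal
(2,0): no bracket -> illegal
(2,1): flips 2 -> legal
(3,1): flips 1 -> legal
(3,4): no bracket -> illegal

Answer: (0,0) (0,2) (1,0) (2,1) (3,1)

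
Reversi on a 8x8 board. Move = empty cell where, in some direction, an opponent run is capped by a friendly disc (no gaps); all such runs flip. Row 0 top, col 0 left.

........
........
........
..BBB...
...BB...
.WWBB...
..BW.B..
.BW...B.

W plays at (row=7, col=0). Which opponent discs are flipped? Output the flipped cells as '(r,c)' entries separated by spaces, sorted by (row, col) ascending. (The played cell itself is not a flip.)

Answer: (7,1)

Derivation:
Dir NW: edge -> no flip
Dir N: first cell '.' (not opp) -> no flip
Dir NE: first cell '.' (not opp) -> no flip
Dir W: edge -> no flip
Dir E: opp run (7,1) capped by W -> flip
Dir SW: edge -> no flip
Dir S: edge -> no flip
Dir SE: edge -> no flip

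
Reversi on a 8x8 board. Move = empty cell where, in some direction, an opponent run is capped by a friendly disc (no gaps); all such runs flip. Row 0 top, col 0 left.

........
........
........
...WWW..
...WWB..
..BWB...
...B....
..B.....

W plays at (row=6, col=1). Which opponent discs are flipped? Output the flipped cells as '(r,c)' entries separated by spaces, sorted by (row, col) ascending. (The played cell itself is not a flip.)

Answer: (5,2)

Derivation:
Dir NW: first cell '.' (not opp) -> no flip
Dir N: first cell '.' (not opp) -> no flip
Dir NE: opp run (5,2) capped by W -> flip
Dir W: first cell '.' (not opp) -> no flip
Dir E: first cell '.' (not opp) -> no flip
Dir SW: first cell '.' (not opp) -> no flip
Dir S: first cell '.' (not opp) -> no flip
Dir SE: opp run (7,2), next=edge -> no flip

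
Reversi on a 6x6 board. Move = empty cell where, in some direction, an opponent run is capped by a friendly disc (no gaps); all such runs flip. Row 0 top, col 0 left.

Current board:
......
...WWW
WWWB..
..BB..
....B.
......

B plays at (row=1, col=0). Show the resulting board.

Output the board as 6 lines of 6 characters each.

Place B at (1,0); scan 8 dirs for brackets.
Dir NW: edge -> no flip
Dir N: first cell '.' (not opp) -> no flip
Dir NE: first cell '.' (not opp) -> no flip
Dir W: edge -> no flip
Dir E: first cell '.' (not opp) -> no flip
Dir SW: edge -> no flip
Dir S: opp run (2,0), next='.' -> no flip
Dir SE: opp run (2,1) capped by B -> flip
All flips: (2,1)

Answer: ......
B..WWW
WBWB..
..BB..
....B.
......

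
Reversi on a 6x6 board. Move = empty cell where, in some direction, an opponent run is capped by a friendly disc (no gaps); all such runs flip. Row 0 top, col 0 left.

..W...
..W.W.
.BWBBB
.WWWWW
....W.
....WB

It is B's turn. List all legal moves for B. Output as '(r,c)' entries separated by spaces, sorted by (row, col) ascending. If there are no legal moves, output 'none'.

(0,1): flips 1 -> legal
(0,3): flips 2 -> legal
(0,4): flips 1 -> legal
(0,5): flips 1 -> legal
(1,1): flips 3 -> legal
(1,3): no bracket -> illegal
(1,5): no bracket -> illegal
(2,0): no bracket -> illegal
(3,0): no bracket -> illegal
(4,0): no bracket -> illegal
(4,1): flips 2 -> legal
(4,2): flips 1 -> legal
(4,3): flips 3 -> legal
(4,5): flips 2 -> legal
(5,3): flips 1 -> legal

Answer: (0,1) (0,3) (0,4) (0,5) (1,1) (4,1) (4,2) (4,3) (4,5) (5,3)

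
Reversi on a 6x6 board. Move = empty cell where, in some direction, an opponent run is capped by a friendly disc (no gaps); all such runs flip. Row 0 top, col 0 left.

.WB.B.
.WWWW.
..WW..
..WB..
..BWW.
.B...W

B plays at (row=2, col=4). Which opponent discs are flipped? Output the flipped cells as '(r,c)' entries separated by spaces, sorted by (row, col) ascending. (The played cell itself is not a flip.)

Answer: (1,3) (1,4)

Derivation:
Dir NW: opp run (1,3) capped by B -> flip
Dir N: opp run (1,4) capped by B -> flip
Dir NE: first cell '.' (not opp) -> no flip
Dir W: opp run (2,3) (2,2), next='.' -> no flip
Dir E: first cell '.' (not opp) -> no flip
Dir SW: first cell 'B' (not opp) -> no flip
Dir S: first cell '.' (not opp) -> no flip
Dir SE: first cell '.' (not opp) -> no flip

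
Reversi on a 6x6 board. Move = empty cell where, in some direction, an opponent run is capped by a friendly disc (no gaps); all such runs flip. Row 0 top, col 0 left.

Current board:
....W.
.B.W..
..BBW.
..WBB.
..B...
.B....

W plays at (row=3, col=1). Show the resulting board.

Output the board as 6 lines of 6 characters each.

Answer: ....W.
.B.W..
..WBW.
.WWBB.
..B...
.B....

Derivation:
Place W at (3,1); scan 8 dirs for brackets.
Dir NW: first cell '.' (not opp) -> no flip
Dir N: first cell '.' (not opp) -> no flip
Dir NE: opp run (2,2) capped by W -> flip
Dir W: first cell '.' (not opp) -> no flip
Dir E: first cell 'W' (not opp) -> no flip
Dir SW: first cell '.' (not opp) -> no flip
Dir S: first cell '.' (not opp) -> no flip
Dir SE: opp run (4,2), next='.' -> no flip
All flips: (2,2)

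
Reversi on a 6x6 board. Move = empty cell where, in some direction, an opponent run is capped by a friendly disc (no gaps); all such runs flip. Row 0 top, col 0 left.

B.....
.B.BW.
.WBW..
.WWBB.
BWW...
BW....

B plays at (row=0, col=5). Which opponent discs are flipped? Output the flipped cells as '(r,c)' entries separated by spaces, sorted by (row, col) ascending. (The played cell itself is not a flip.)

Answer: (1,4) (2,3) (3,2) (4,1)

Derivation:
Dir NW: edge -> no flip
Dir N: edge -> no flip
Dir NE: edge -> no flip
Dir W: first cell '.' (not opp) -> no flip
Dir E: edge -> no flip
Dir SW: opp run (1,4) (2,3) (3,2) (4,1) capped by B -> flip
Dir S: first cell '.' (not opp) -> no flip
Dir SE: edge -> no flip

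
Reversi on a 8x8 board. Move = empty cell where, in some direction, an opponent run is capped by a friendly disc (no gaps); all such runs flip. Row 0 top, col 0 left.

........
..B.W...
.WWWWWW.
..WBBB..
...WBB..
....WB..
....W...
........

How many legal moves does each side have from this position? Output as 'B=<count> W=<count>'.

Answer: B=14 W=10

Derivation:
-- B to move --
(0,3): no bracket -> illegal
(0,4): flips 2 -> legal
(0,5): no bracket -> illegal
(1,0): no bracket -> illegal
(1,1): flips 1 -> legal
(1,3): flips 2 -> legal
(1,5): flips 2 -> legal
(1,6): flips 1 -> legal
(1,7): flips 1 -> legal
(2,0): no bracket -> illegal
(2,7): no bracket -> illegal
(3,0): flips 1 -> legal
(3,1): flips 1 -> legal
(3,6): no bracket -> illegal
(3,7): no bracket -> illegal
(4,1): no bracket -> illegal
(4,2): flips 3 -> legal
(5,2): flips 1 -> legal
(5,3): flips 2 -> legal
(6,3): flips 1 -> legal
(6,5): no bracket -> illegal
(7,3): flips 1 -> legal
(7,4): flips 2 -> legal
(7,5): no bracket -> illegal
B mobility = 14
-- W to move --
(0,1): flips 1 -> legal
(0,2): flips 1 -> legal
(0,3): flips 1 -> legal
(1,1): no bracket -> illegal
(1,3): no bracket -> illegal
(3,6): flips 4 -> legal
(4,2): flips 1 -> legal
(4,6): flips 4 -> legal
(5,3): flips 2 -> legal
(5,6): flips 3 -> legal
(6,5): flips 3 -> legal
(6,6): flips 3 -> legal
W mobility = 10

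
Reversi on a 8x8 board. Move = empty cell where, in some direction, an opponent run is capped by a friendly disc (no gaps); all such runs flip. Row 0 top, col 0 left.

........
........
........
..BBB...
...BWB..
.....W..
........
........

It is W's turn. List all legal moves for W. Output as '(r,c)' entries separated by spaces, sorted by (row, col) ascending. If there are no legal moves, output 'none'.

(2,1): no bracket -> illegal
(2,2): flips 1 -> legal
(2,3): no bracket -> illegal
(2,4): flips 1 -> legal
(2,5): no bracket -> illegal
(3,1): no bracket -> illegal
(3,5): flips 1 -> legal
(3,6): no bracket -> illegal
(4,1): no bracket -> illegal
(4,2): flips 1 -> legal
(4,6): flips 1 -> legal
(5,2): no bracket -> illegal
(5,3): no bracket -> illegal
(5,4): no bracket -> illegal
(5,6): no bracket -> illegal

Answer: (2,2) (2,4) (3,5) (4,2) (4,6)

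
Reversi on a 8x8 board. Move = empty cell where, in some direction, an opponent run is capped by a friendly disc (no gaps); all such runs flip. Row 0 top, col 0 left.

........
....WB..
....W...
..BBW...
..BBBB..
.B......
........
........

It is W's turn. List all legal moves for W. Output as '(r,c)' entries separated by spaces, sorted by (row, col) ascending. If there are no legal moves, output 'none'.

Answer: (0,6) (1,6) (3,1) (5,2) (5,4) (5,6) (6,0)

Derivation:
(0,4): no bracket -> illegal
(0,5): no bracket -> illegal
(0,6): flips 1 -> legal
(1,6): flips 1 -> legal
(2,1): no bracket -> illegal
(2,2): no bracket -> illegal
(2,3): no bracket -> illegal
(2,5): no bracket -> illegal
(2,6): no bracket -> illegal
(3,1): flips 2 -> legal
(3,5): no bracket -> illegal
(3,6): no bracket -> illegal
(4,0): no bracket -> illegal
(4,1): no bracket -> illegal
(4,6): no bracket -> illegal
(5,0): no bracket -> illegal
(5,2): flips 1 -> legal
(5,3): no bracket -> illegal
(5,4): flips 1 -> legal
(5,5): no bracket -> illegal
(5,6): flips 1 -> legal
(6,0): flips 3 -> legal
(6,1): no bracket -> illegal
(6,2): no bracket -> illegal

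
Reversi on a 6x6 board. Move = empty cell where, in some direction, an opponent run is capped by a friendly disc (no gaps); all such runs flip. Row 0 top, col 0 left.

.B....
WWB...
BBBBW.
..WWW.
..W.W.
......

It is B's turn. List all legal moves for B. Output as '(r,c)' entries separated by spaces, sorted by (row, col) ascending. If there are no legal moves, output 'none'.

(0,0): flips 2 -> legal
(0,2): flips 1 -> legal
(1,3): no bracket -> illegal
(1,4): no bracket -> illegal
(1,5): no bracket -> illegal
(2,5): flips 1 -> legal
(3,1): no bracket -> illegal
(3,5): no bracket -> illegal
(4,1): flips 1 -> legal
(4,3): flips 2 -> legal
(4,5): flips 1 -> legal
(5,1): no bracket -> illegal
(5,2): flips 2 -> legal
(5,3): no bracket -> illegal
(5,4): no bracket -> illegal
(5,5): flips 2 -> legal

Answer: (0,0) (0,2) (2,5) (4,1) (4,3) (4,5) (5,2) (5,5)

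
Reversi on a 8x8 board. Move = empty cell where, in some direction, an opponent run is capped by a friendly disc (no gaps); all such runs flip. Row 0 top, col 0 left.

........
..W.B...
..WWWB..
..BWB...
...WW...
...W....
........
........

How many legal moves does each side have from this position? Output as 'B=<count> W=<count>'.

-- B to move --
(0,1): flips 2 -> legal
(0,2): flips 2 -> legal
(0,3): no bracket -> illegal
(1,1): no bracket -> illegal
(1,3): no bracket -> illegal
(1,5): no bracket -> illegal
(2,1): flips 3 -> legal
(3,1): no bracket -> illegal
(3,5): no bracket -> illegal
(4,2): no bracket -> illegal
(4,5): no bracket -> illegal
(5,2): flips 1 -> legal
(5,4): flips 2 -> legal
(5,5): no bracket -> illegal
(6,2): no bracket -> illegal
(6,3): no bracket -> illegal
(6,4): no bracket -> illegal
B mobility = 5
-- W to move --
(0,3): no bracket -> illegal
(0,4): flips 1 -> legal
(0,5): flips 1 -> legal
(1,3): no bracket -> illegal
(1,5): no bracket -> illegal
(1,6): flips 2 -> legal
(2,1): flips 1 -> legal
(2,6): flips 1 -> legal
(3,1): flips 1 -> legal
(3,5): flips 1 -> legal
(3,6): no bracket -> illegal
(4,1): flips 1 -> legal
(4,2): flips 1 -> legal
(4,5): flips 1 -> legal
W mobility = 10

Answer: B=5 W=10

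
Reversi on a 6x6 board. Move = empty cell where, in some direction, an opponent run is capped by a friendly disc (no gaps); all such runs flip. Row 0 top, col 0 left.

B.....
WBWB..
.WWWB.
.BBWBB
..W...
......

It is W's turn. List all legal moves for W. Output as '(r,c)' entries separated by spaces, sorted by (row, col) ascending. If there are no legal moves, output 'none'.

Answer: (0,1) (0,3) (0,4) (1,4) (1,5) (2,0) (2,5) (3,0) (4,0) (4,1) (4,3) (4,5)

Derivation:
(0,1): flips 1 -> legal
(0,2): no bracket -> illegal
(0,3): flips 1 -> legal
(0,4): flips 1 -> legal
(1,4): flips 1 -> legal
(1,5): flips 1 -> legal
(2,0): flips 1 -> legal
(2,5): flips 1 -> legal
(3,0): flips 2 -> legal
(4,0): flips 1 -> legal
(4,1): flips 2 -> legal
(4,3): flips 1 -> legal
(4,4): no bracket -> illegal
(4,5): flips 1 -> legal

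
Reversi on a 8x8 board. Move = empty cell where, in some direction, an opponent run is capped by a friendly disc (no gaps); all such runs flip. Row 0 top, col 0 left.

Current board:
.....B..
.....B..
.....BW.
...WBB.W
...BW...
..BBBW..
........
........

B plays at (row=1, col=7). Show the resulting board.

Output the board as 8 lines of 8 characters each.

Answer: .....B..
.....B.B
.....BB.
...WBB.W
...BW...
..BBBW..
........
........

Derivation:
Place B at (1,7); scan 8 dirs for brackets.
Dir NW: first cell '.' (not opp) -> no flip
Dir N: first cell '.' (not opp) -> no flip
Dir NE: edge -> no flip
Dir W: first cell '.' (not opp) -> no flip
Dir E: edge -> no flip
Dir SW: opp run (2,6) capped by B -> flip
Dir S: first cell '.' (not opp) -> no flip
Dir SE: edge -> no flip
All flips: (2,6)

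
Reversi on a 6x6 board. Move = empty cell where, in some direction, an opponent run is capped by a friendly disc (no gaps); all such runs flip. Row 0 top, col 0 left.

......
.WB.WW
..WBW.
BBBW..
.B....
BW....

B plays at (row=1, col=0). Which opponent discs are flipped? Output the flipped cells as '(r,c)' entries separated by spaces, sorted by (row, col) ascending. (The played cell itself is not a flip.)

Dir NW: edge -> no flip
Dir N: first cell '.' (not opp) -> no flip
Dir NE: first cell '.' (not opp) -> no flip
Dir W: edge -> no flip
Dir E: opp run (1,1) capped by B -> flip
Dir SW: edge -> no flip
Dir S: first cell '.' (not opp) -> no flip
Dir SE: first cell '.' (not opp) -> no flip

Answer: (1,1)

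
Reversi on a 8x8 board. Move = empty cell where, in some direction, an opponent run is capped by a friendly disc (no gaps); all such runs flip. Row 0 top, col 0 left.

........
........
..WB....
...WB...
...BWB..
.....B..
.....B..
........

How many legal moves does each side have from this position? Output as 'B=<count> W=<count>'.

-- B to move --
(1,1): flips 3 -> legal
(1,2): no bracket -> illegal
(1,3): no bracket -> illegal
(2,1): flips 1 -> legal
(2,4): no bracket -> illegal
(3,1): no bracket -> illegal
(3,2): flips 1 -> legal
(3,5): no bracket -> illegal
(4,2): no bracket -> illegal
(5,3): no bracket -> illegal
(5,4): flips 1 -> legal
B mobility = 4
-- W to move --
(1,2): no bracket -> illegal
(1,3): flips 1 -> legal
(1,4): no bracket -> illegal
(2,4): flips 2 -> legal
(2,5): no bracket -> illegal
(3,2): no bracket -> illegal
(3,5): flips 1 -> legal
(3,6): no bracket -> illegal
(4,2): flips 1 -> legal
(4,6): flips 1 -> legal
(5,2): no bracket -> illegal
(5,3): flips 1 -> legal
(5,4): no bracket -> illegal
(5,6): no bracket -> illegal
(6,4): no bracket -> illegal
(6,6): flips 1 -> legal
(7,4): no bracket -> illegal
(7,5): no bracket -> illegal
(7,6): no bracket -> illegal
W mobility = 7

Answer: B=4 W=7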